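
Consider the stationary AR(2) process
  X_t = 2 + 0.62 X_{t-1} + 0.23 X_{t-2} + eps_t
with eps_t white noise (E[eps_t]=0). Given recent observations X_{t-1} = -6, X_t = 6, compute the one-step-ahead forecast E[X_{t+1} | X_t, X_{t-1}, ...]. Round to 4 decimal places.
E[X_{t+1} \mid \mathcal F_t] = 4.3400

For an AR(p) model X_t = c + sum_i phi_i X_{t-i} + eps_t, the
one-step-ahead conditional mean is
  E[X_{t+1} | X_t, ...] = c + sum_i phi_i X_{t+1-i}.
Substitute known values:
  E[X_{t+1} | ...] = 2 + (0.62) * (6) + (0.23) * (-6)
                   = 4.3400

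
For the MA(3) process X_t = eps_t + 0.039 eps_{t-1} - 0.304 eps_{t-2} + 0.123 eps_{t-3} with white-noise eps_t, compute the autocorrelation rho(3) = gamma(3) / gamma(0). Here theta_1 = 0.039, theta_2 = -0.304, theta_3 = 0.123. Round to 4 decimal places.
\rho(3) = 0.1109

For an MA(q) process with theta_0 = 1, the autocovariance is
  gamma(k) = sigma^2 * sum_{i=0..q-k} theta_i * theta_{i+k},
and rho(k) = gamma(k) / gamma(0). Sigma^2 cancels.
  numerator   = (1)*(0.123) = 0.123.
  denominator = (1)^2 + (0.039)^2 + (-0.304)^2 + (0.123)^2 = 1.109066.
  rho(3) = 0.123 / 1.109066 = 0.1109.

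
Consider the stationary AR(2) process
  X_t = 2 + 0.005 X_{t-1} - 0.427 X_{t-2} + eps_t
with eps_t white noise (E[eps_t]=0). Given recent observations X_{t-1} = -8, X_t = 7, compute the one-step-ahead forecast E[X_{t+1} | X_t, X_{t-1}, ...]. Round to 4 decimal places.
E[X_{t+1} \mid \mathcal F_t] = 5.4510

For an AR(p) model X_t = c + sum_i phi_i X_{t-i} + eps_t, the
one-step-ahead conditional mean is
  E[X_{t+1} | X_t, ...] = c + sum_i phi_i X_{t+1-i}.
Substitute known values:
  E[X_{t+1} | ...] = 2 + (0.005) * (7) + (-0.427) * (-8)
                   = 5.4510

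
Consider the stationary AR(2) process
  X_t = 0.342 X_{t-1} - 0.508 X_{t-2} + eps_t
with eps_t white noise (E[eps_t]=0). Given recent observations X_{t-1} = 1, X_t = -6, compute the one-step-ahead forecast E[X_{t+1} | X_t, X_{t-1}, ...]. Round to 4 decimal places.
E[X_{t+1} \mid \mathcal F_t] = -2.5600

For an AR(p) model X_t = c + sum_i phi_i X_{t-i} + eps_t, the
one-step-ahead conditional mean is
  E[X_{t+1} | X_t, ...] = c + sum_i phi_i X_{t+1-i}.
Substitute known values:
  E[X_{t+1} | ...] = (0.342) * (-6) + (-0.508) * (1)
                   = -2.5600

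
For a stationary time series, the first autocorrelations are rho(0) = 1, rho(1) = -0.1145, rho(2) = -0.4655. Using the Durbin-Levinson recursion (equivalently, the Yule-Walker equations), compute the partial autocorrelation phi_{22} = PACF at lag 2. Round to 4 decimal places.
\phi_{22} = -0.4850

The PACF at lag k is phi_{kk}, the last component of the solution
to the Yule-Walker system G_k phi = r_k where
  (G_k)_{ij} = rho(|i - j|), (r_k)_i = rho(i), i,j = 1..k.
Equivalently, Durbin-Levinson gives phi_{kk} iteratively:
  phi_{11} = rho(1)
  phi_{kk} = [rho(k) - sum_{j=1..k-1} phi_{k-1,j} rho(k-j)]
            / [1 - sum_{j=1..k-1} phi_{k-1,j} rho(j)],
  phi_{k,j} = phi_{k-1,j} - phi_{kk} phi_{k-1,k-j},  j = 1..k-1.
Step k = 1:
  phi_11 = rho(1) = -0.1145.
Step k = 2:
  phi_22 = [rho(2) - phi_11 rho(1)] / [1 - phi_11 rho(1)] = [-0.4655 - (-0.1145)(-0.1145)] / [1 - (-0.1145)(-0.1145)]
         = -0.47861025 / 0.98688975 = -0.485.
Therefore phi_{22} = -0.4850.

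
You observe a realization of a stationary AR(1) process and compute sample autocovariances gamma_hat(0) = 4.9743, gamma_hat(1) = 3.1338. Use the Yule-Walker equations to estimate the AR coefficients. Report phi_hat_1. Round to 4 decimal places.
\hat\phi_{1} = 0.6300

The Yule-Walker equations for an AR(p) process read, in matrix form,
  Gamma_p phi = r_p,   with   (Gamma_p)_{ij} = gamma(|i - j|),
                       (r_p)_i = gamma(i),   i,j = 1..p.
Substitute the sample gammas (Toeplitz matrix and right-hand side of size 1):
  Gamma_p = [[4.9743]]
  r_p     = [3.1338]
With p = 1 this is the single equation gamma(0) phi_1 = gamma(1):
  phi_hat_1 = gamma(1) / gamma(0) = 3.1338 / 4.9743 = 0.6300.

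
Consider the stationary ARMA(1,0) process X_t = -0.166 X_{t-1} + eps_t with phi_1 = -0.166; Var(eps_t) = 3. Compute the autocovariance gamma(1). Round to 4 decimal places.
\gamma(1) = -0.5121

Multiply the model equation by X_{t-k} and take expectations. With theta_0 = psi_0 = 1 and psi_j the MA(infinity) weights, this gives
  gamma(k) - sum_i phi_i gamma(k-i) = c_k,
  c_k = sigma^2 * sum_{j=k..q} theta_j psi_{j-k}   (c_k = 0 for k > q),
using gamma(-m) = gamma(m).
Pure AR (q = 0): c_0 = sigma^2 = 3, c_k = 0 for k >= 1.
Equations for k = 0 and k = 1 (AR order 1):
  gamma(0) = phi_1 gamma(1) + c_0
  gamma(1) = phi_1 gamma(0) + c_1
Substituting the second into the first: gamma(0) (1 - phi_1^2) = c_0 + phi_1 c_1, so
  gamma(0) = c_0 / (1 - phi_1^2) = 3 / (1 - (-0.166)^2) = 3 / 0.972444 = 3.085011.
  gamma(1) = phi_1 gamma(0) = (-0.166)(3.085011) = -0.512112.
Therefore gamma(1) = -0.5121 (to 4 decimal places).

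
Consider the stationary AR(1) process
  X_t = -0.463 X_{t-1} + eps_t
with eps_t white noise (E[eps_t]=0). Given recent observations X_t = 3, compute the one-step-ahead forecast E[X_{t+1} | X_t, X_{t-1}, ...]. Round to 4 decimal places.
E[X_{t+1} \mid \mathcal F_t] = -1.3890

For an AR(p) model X_t = c + sum_i phi_i X_{t-i} + eps_t, the
one-step-ahead conditional mean is
  E[X_{t+1} | X_t, ...] = c + sum_i phi_i X_{t+1-i}.
Substitute known values:
  E[X_{t+1} | ...] = (-0.463) * (3)
                   = -1.3890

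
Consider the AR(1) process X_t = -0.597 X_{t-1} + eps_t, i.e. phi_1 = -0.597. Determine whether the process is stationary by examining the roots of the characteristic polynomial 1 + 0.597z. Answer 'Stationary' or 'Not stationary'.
\text{Stationary}

The AR(p) characteristic polynomial is P(z) = 1 + 0.597z.
Stationarity requires all roots to lie outside the unit circle, i.e. |z| > 1 for every root.
This is linear in z: 1 + (0.597) z = 0  =>  z = -1/(0.597) = -1.675042,  |z| = 1.675042.
Moduli of all roots: 1.6750.
All moduli strictly greater than 1? Yes.
Verdict: Stationary.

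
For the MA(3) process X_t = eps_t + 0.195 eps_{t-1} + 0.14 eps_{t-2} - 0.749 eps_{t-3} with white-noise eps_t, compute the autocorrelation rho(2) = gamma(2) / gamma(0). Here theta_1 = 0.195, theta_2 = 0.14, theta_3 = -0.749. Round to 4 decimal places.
\rho(2) = -0.0037

For an MA(q) process with theta_0 = 1, the autocovariance is
  gamma(k) = sigma^2 * sum_{i=0..q-k} theta_i * theta_{i+k},
and rho(k) = gamma(k) / gamma(0). Sigma^2 cancels.
  numerator   = (1)*(0.14) + (0.195)*(-0.749) = -0.006055.
  denominator = (1)^2 + (0.195)^2 + (0.14)^2 + (-0.749)^2 = 1.618626.
  rho(2) = -0.006055 / 1.618626 = -0.0037.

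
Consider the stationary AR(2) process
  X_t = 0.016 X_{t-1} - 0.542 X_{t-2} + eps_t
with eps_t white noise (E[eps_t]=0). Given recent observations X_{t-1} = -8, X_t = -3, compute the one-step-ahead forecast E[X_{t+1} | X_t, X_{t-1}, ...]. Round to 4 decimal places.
E[X_{t+1} \mid \mathcal F_t] = 4.2880

For an AR(p) model X_t = c + sum_i phi_i X_{t-i} + eps_t, the
one-step-ahead conditional mean is
  E[X_{t+1} | X_t, ...] = c + sum_i phi_i X_{t+1-i}.
Substitute known values:
  E[X_{t+1} | ...] = (0.016) * (-3) + (-0.542) * (-8)
                   = 4.2880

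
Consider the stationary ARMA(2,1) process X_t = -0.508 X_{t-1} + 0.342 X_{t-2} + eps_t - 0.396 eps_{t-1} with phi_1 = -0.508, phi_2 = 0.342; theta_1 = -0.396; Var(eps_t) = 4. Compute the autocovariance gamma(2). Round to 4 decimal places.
\gamma(2) = 15.7809

Multiply the model equation by X_{t-k} and take expectations. With theta_0 = psi_0 = 1 and psi_j the MA(infinity) weights, this gives
  gamma(k) - sum_i phi_i gamma(k-i) = c_k,
  c_k = sigma^2 * sum_{j=k..q} theta_j psi_{j-k}   (c_k = 0 for k > q),
using gamma(-m) = gamma(m).
psi-weights needed (psi_j = theta_j + sum_i phi_i psi_{j-i}):
  psi_1 = theta_1 + phi_1 = -0.396 + (-0.508) = -0.904
Right-hand sides:
  c_0 = sigma^2 (1 + theta_1 psi_1) = 4 * (1 + (-0.396)(-0.904)) = 4 * 1.357984 = 5.431936
  c_1 = sigma^2 theta_1 = 4 * (-0.396) = -1.584
  c_2 = 0
Equations for k = 0, 1, 2 (AR order 2, c_2 = 0):
  (E0) gamma(0) = phi_1 gamma(1) + phi_2 gamma(2) + c_0
  (E1) gamma(1) = phi_1 gamma(0) + phi_2 gamma(1) + c_1
  (E2) gamma(2) = phi_1 gamma(1) + phi_2 gamma(0)
From (E1): gamma(1) = A gamma(0) + B with
  A = phi_1 / (1 - phi_2) = -0.508 / 0.658 = -0.772036,   B = c_1 / (1 - phi_2) = -1.584 / 0.658 = -2.407295.
Insert (E2) into (E0): gamma(0) (1 - phi_2^2) = phi_1 (1 + phi_2) gamma(1) + c_0.
  phi_1 (1 + phi_2) = (-0.508)(1.342) = -0.681736,   1 - phi_2^2 = 0.883036.
Replace gamma(1) by A gamma(0) + B and collect gamma(0):
  gamma(0) [0.883036 - (-0.681736)(-0.772036)] = (-0.681736)(-2.407295) + 5.431936
  gamma(0) * 0.356711 = 7.073076
  gamma(0) = 7.073076 / 0.356711 = 19.828591.
  gamma(1) = A gamma(0) + B = (-0.772036)(19.828591) + (-2.407295) = -17.715691.
  gamma(2) = phi_1 gamma(1) + phi_2 gamma(0) = (-0.508)(-17.715691) + (0.342)(19.828591) = 15.780949.
Therefore gamma(2) = 15.7809 (to 4 decimal places).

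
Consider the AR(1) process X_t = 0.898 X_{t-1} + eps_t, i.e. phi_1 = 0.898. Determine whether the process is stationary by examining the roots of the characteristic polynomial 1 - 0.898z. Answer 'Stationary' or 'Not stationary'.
\text{Stationary}

The AR(p) characteristic polynomial is P(z) = 1 - 0.898z.
Stationarity requires all roots to lie outside the unit circle, i.e. |z| > 1 for every root.
This is linear in z: 1 + (-0.898) z = 0  =>  z = -1/(-0.898) = 1.113586,  |z| = 1.113586.
Moduli of all roots: 1.1136.
All moduli strictly greater than 1? Yes.
Verdict: Stationary.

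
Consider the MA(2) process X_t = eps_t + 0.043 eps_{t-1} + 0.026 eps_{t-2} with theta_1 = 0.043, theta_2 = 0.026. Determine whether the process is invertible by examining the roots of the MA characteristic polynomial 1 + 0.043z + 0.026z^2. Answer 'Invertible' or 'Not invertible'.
\text{Invertible}

The MA(q) characteristic polynomial is P(z) = 1 + 0.043z + 0.026z^2.
Invertibility requires all roots to lie outside the unit circle, i.e. |z| > 1 for every root.
Set 1 + (0.043) z + (0.026) z^2 = 0, i.e. a z^2 + b z + c = 0 with a = 0.026, b = 0.043, c = 1.
Discriminant D = b^2 - 4ac = (0.043)^2 - 4*(0.026)*1 = 0.001849 - (0.104) = -0.102151.
D < 0, so the roots are the complex-conjugate pair z = (-b +/- i sqrt(-D)) / (2a) = -0.8269 +/- 6.1464i.
For a conjugate pair |z|^2 = z * conj(z) = (product of roots) = c/a = 1/(0.026) = 38.461538, so |z| = sqrt(38.461538) = 6.2017 for both roots.
Moduli of all roots: 6.2017, 6.2017.
All moduli strictly greater than 1? Yes.
Verdict: Invertible.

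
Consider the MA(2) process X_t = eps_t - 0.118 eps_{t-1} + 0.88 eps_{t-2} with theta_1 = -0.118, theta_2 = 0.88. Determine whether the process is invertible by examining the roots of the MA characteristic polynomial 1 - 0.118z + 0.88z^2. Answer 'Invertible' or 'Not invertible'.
\text{Invertible}

The MA(q) characteristic polynomial is P(z) = 1 - 0.118z + 0.88z^2.
Invertibility requires all roots to lie outside the unit circle, i.e. |z| > 1 for every root.
Set 1 + (-0.118) z + (0.88) z^2 = 0, i.e. a z^2 + b z + c = 0 with a = 0.88, b = -0.118, c = 1.
Discriminant D = b^2 - 4ac = (-0.118)^2 - 4*(0.88)*1 = 0.013924 - (3.52) = -3.506076.
D < 0, so the roots are the complex-conjugate pair z = (-b +/- i sqrt(-D)) / (2a) = 0.067 +/- 1.0639i.
For a conjugate pair |z|^2 = z * conj(z) = (product of roots) = c/a = 1/(0.88) = 1.136364, so |z| = sqrt(1.136364) = 1.066 for both roots.
Moduli of all roots: 1.0660, 1.0660.
All moduli strictly greater than 1? Yes.
Verdict: Invertible.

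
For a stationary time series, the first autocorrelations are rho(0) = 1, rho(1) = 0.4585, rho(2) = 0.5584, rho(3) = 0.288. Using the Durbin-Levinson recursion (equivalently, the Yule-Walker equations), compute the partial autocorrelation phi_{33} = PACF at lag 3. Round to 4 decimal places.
\phi_{33} = -0.0900

The PACF at lag k is phi_{kk}, the last component of the solution
to the Yule-Walker system G_k phi = r_k where
  (G_k)_{ij} = rho(|i - j|), (r_k)_i = rho(i), i,j = 1..k.
Equivalently, Durbin-Levinson gives phi_{kk} iteratively:
  phi_{11} = rho(1)
  phi_{kk} = [rho(k) - sum_{j=1..k-1} phi_{k-1,j} rho(k-j)]
            / [1 - sum_{j=1..k-1} phi_{k-1,j} rho(j)],
  phi_{k,j} = phi_{k-1,j} - phi_{kk} phi_{k-1,k-j},  j = 1..k-1.
Step k = 1:
  phi_11 = rho(1) = 0.4585.
Step k = 2:
  phi_22 = [rho(2) - phi_11 rho(1)] / [1 - phi_11 rho(1)] = [0.5584 - (0.4585)(0.4585)] / [1 - (0.4585)(0.4585)]
         = 0.34817775 / 0.78977775 = 0.440855.
  Update: phi_21 = phi_11 - phi_22 phi_11 = 0.4585 - (0.440855)(0.4585) = 0.256368.
Step k = 3:
  phi_33 = [rho(3) - phi_21 rho(2) - phi_22 rho(1)] / [1 - phi_21 rho(1) - phi_22 rho(2)]
    numerator   = 0.288 - (0.256368)(0.5584) - (0.440855)(0.4585) = -0.05728797
    denominator = 1 - (0.256368)(0.4585) - (0.440855)(0.5584) = 0.63628172
  phi_33 = -0.05728797 / 0.63628172 = -0.09.
Therefore phi_{33} = -0.0900.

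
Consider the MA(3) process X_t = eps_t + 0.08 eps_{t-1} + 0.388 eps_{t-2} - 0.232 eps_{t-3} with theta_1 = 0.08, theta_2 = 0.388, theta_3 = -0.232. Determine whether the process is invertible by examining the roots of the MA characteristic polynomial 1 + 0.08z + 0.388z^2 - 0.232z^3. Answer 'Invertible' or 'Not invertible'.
\text{Invertible}

The MA(q) characteristic polynomial is P(z) = 1 + 0.08z + 0.388z^2 - 0.232z^3.
Invertibility requires all roots to lie outside the unit circle, i.e. |z| > 1 for every root.
Degree 3: look for a simple real root z0 first, then factor out (1 - z/z0) and solve the remaining quadratic.
Testing z0 = 2.5: P(2.5) = 1 + (0.08)(2.5) + (0.388)(2.5)^2 + (-0.232)(2.5)^3
  = 1 + (0.2) + (2.425) + (-3.625) = 0.  So z_0 = 2.5 is a root, |z_0| = 2.5.
Divide out the factor (1 - 0.4 z) = (1 - z/z0) (since 1/z0 = 0.4):
  P(z) = (1 - 0.4 z)(1 + (0.48) z + (0.58) z^2)
  [check: z-coef 0.48 - (0.4) = 0.08; z^2-coef 0.58 - (0.4)(0.48) = 0.388; z^3-coef -(0.4)(0.58) = -0.232.]
Remaining roots from the quadratic factor 1 + (0.48) z + (0.58) z^2:
  Set 1 + (0.48) z + (0.58) z^2 = 0, i.e. a z^2 + b z + c = 0 with a = 0.58, b = 0.48, c = 1.
  Discriminant D = b^2 - 4ac = (0.48)^2 - 4*(0.58)*1 = 0.2304 - (2.32) = -2.0896.
  D < 0, so the roots are the complex-conjugate pair z = (-b +/- i sqrt(-D)) / (2a) = -0.4138 +/- 1.2462i.
  For a conjugate pair |z|^2 = z * conj(z) = (product of roots) = c/a = 1/(0.58) = 1.724138, so |z| = sqrt(1.724138) = 1.3131 for both roots.
Moduli of all roots: 2.5000, 1.3131, 1.3131.
All moduli strictly greater than 1? Yes.
Verdict: Invertible.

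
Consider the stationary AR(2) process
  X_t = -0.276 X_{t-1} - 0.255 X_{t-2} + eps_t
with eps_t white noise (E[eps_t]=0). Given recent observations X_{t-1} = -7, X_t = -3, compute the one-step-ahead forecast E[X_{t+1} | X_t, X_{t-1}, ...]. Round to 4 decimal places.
E[X_{t+1} \mid \mathcal F_t] = 2.6130

For an AR(p) model X_t = c + sum_i phi_i X_{t-i} + eps_t, the
one-step-ahead conditional mean is
  E[X_{t+1} | X_t, ...] = c + sum_i phi_i X_{t+1-i}.
Substitute known values:
  E[X_{t+1} | ...] = (-0.276) * (-3) + (-0.255) * (-7)
                   = 2.6130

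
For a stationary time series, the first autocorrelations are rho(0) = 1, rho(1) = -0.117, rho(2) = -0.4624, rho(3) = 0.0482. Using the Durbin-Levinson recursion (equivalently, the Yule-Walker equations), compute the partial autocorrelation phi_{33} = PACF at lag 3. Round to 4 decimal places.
\phi_{33} = -0.1170

The PACF at lag k is phi_{kk}, the last component of the solution
to the Yule-Walker system G_k phi = r_k where
  (G_k)_{ij} = rho(|i - j|), (r_k)_i = rho(i), i,j = 1..k.
Equivalently, Durbin-Levinson gives phi_{kk} iteratively:
  phi_{11} = rho(1)
  phi_{kk} = [rho(k) - sum_{j=1..k-1} phi_{k-1,j} rho(k-j)]
            / [1 - sum_{j=1..k-1} phi_{k-1,j} rho(j)],
  phi_{k,j} = phi_{k-1,j} - phi_{kk} phi_{k-1,k-j},  j = 1..k-1.
Step k = 1:
  phi_11 = rho(1) = -0.117.
Step k = 2:
  phi_22 = [rho(2) - phi_11 rho(1)] / [1 - phi_11 rho(1)] = [-0.4624 - (-0.117)(-0.117)] / [1 - (-0.117)(-0.117)]
         = -0.476089 / 0.986311 = -0.482697.
  Update: phi_21 = phi_11 - phi_22 phi_11 = -0.117 - (-0.482697)(-0.117) = -0.173476.
Step k = 3:
  phi_33 = [rho(3) - phi_21 rho(2) - phi_22 rho(1)] / [1 - phi_21 rho(1) - phi_22 rho(2)]
    numerator   = 0.0482 - (-0.173476)(-0.4624) - (-0.482697)(-0.117) = -0.08849058
    denominator = 1 - (-0.173476)(-0.117) - (-0.482697)(-0.4624) = 0.75650444
  phi_33 = -0.08849058 / 0.75650444 = -0.117.
Therefore phi_{33} = -0.1170.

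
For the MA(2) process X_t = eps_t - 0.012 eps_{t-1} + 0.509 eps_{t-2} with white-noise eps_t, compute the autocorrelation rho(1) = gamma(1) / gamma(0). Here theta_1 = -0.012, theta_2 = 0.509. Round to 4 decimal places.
\rho(1) = -0.0144

For an MA(q) process with theta_0 = 1, the autocovariance is
  gamma(k) = sigma^2 * sum_{i=0..q-k} theta_i * theta_{i+k},
and rho(k) = gamma(k) / gamma(0). Sigma^2 cancels.
  numerator   = (1)*(-0.012) + (-0.012)*(0.509) = -0.018108.
  denominator = (1)^2 + (-0.012)^2 + (0.509)^2 = 1.259225.
  rho(1) = -0.018108 / 1.259225 = -0.0144.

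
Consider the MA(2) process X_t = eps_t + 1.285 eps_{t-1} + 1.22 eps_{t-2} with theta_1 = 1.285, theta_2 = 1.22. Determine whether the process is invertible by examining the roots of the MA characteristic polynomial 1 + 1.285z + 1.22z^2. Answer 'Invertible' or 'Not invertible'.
\text{Not invertible}

The MA(q) characteristic polynomial is P(z) = 1 + 1.285z + 1.22z^2.
Invertibility requires all roots to lie outside the unit circle, i.e. |z| > 1 for every root.
Set 1 + (1.285) z + (1.22) z^2 = 0, i.e. a z^2 + b z + c = 0 with a = 1.22, b = 1.285, c = 1.
Discriminant D = b^2 - 4ac = (1.285)^2 - 4*(1.22)*1 = 1.651225 - (4.88) = -3.228775.
D < 0, so the roots are the complex-conjugate pair z = (-b +/- i sqrt(-D)) / (2a) = -0.5266 +/- 0.7364i.
For a conjugate pair |z|^2 = z * conj(z) = (product of roots) = c/a = 1/(1.22) = 0.819672, so |z| = sqrt(0.819672) = 0.9054 for both roots.
Moduli of all roots: 0.9054, 0.9054.
All moduli strictly greater than 1? No.
Verdict: Not invertible.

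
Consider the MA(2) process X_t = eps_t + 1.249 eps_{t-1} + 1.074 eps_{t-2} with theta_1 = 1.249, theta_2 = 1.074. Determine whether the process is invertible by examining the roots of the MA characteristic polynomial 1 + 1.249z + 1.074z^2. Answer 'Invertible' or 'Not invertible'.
\text{Not invertible}

The MA(q) characteristic polynomial is P(z) = 1 + 1.249z + 1.074z^2.
Invertibility requires all roots to lie outside the unit circle, i.e. |z| > 1 for every root.
Set 1 + (1.249) z + (1.074) z^2 = 0, i.e. a z^2 + b z + c = 0 with a = 1.074, b = 1.249, c = 1.
Discriminant D = b^2 - 4ac = (1.249)^2 - 4*(1.074)*1 = 1.560001 - (4.296) = -2.735999.
D < 0, so the roots are the complex-conjugate pair z = (-b +/- i sqrt(-D)) / (2a) = -0.5815 +/- 0.7701i.
For a conjugate pair |z|^2 = z * conj(z) = (product of roots) = c/a = 1/(1.074) = 0.931099, so |z| = sqrt(0.931099) = 0.9649 for both roots.
Moduli of all roots: 0.9649, 0.9649.
All moduli strictly greater than 1? No.
Verdict: Not invertible.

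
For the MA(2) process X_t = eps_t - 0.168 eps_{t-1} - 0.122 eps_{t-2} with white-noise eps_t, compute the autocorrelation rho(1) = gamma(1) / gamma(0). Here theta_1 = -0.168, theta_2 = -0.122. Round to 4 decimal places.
\rho(1) = -0.1414

For an MA(q) process with theta_0 = 1, the autocovariance is
  gamma(k) = sigma^2 * sum_{i=0..q-k} theta_i * theta_{i+k},
and rho(k) = gamma(k) / gamma(0). Sigma^2 cancels.
  numerator   = (1)*(-0.168) + (-0.168)*(-0.122) = -0.147504.
  denominator = (1)^2 + (-0.168)^2 + (-0.122)^2 = 1.043108.
  rho(1) = -0.147504 / 1.043108 = -0.1414.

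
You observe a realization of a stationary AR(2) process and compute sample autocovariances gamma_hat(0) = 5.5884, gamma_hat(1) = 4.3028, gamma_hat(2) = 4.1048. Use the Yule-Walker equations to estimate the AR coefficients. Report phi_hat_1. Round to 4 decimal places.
\hat\phi_{1} = 0.5020

The Yule-Walker equations for an AR(p) process read, in matrix form,
  Gamma_p phi = r_p,   with   (Gamma_p)_{ij} = gamma(|i - j|),
                       (r_p)_i = gamma(i),   i,j = 1..p.
Substitute the sample gammas (Toeplitz matrix and right-hand side of size 2):
  Gamma_p = [[5.5884, 4.3028], [4.3028, 5.5884]]
  r_p     = [4.3028, 4.1048]
Written out:
  5.5884 phi_1 + 4.3028 phi_2 = 4.3028
  4.3028 phi_1 + 5.5884 phi_2 = 4.1048
Solve by Cramer's rule:
  det = gamma(0)^2 - gamma(1)^2 = (5.5884)^2 - (4.3028)^2 = 31.23021456 - 18.51408784 = 12.71612672
  phi_hat_1 = [gamma(1) gamma(0) - gamma(1) gamma(2)] / det = [(4.3028)(5.5884) - (4.3028)(4.1048)] / 12.71612672 = 6.38363408 / 12.71612672 = 0.502
  phi_hat_2 = [gamma(0) gamma(2) - gamma(1)^2] / det = [(5.5884)(4.1048) - (4.3028)^2] / 12.71612672 = 4.42517648 / 12.71612672 = 0.348
So phi_hat = [0.5020, 0.3480].
Therefore phi_hat_1 = 0.5020.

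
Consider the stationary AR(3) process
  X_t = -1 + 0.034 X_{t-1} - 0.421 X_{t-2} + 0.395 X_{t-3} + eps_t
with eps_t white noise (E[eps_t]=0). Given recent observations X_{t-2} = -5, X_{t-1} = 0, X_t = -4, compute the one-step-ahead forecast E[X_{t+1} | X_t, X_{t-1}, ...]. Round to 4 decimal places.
E[X_{t+1} \mid \mathcal F_t] = -3.1110

For an AR(p) model X_t = c + sum_i phi_i X_{t-i} + eps_t, the
one-step-ahead conditional mean is
  E[X_{t+1} | X_t, ...] = c + sum_i phi_i X_{t+1-i}.
Substitute known values:
  E[X_{t+1} | ...] = -1 + (0.034) * (-4) + (-0.421) * (0) + (0.395) * (-5)
                   = -3.1110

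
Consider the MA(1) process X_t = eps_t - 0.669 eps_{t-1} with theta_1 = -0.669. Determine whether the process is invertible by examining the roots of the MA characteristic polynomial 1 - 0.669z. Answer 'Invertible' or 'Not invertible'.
\text{Invertible}

The MA(q) characteristic polynomial is P(z) = 1 - 0.669z.
Invertibility requires all roots to lie outside the unit circle, i.e. |z| > 1 for every root.
This is linear in z: 1 + (-0.669) z = 0  =>  z = -1/(-0.669) = 1.494768,  |z| = 1.494768.
Moduli of all roots: 1.4948.
All moduli strictly greater than 1? Yes.
Verdict: Invertible.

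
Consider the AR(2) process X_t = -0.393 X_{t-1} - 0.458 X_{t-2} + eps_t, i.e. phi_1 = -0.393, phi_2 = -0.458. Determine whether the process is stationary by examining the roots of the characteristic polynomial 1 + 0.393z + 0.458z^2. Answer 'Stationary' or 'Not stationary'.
\text{Stationary}

The AR(p) characteristic polynomial is P(z) = 1 + 0.393z + 0.458z^2.
Stationarity requires all roots to lie outside the unit circle, i.e. |z| > 1 for every root.
Set 1 + (0.393) z + (0.458) z^2 = 0, i.e. a z^2 + b z + c = 0 with a = 0.458, b = 0.393, c = 1.
Discriminant D = b^2 - 4ac = (0.393)^2 - 4*(0.458)*1 = 0.154449 - (1.832) = -1.677551.
D < 0, so the roots are the complex-conjugate pair z = (-b +/- i sqrt(-D)) / (2a) = -0.429 +/- 1.414i.
For a conjugate pair |z|^2 = z * conj(z) = (product of roots) = c/a = 1/(0.458) = 2.183406, so |z| = sqrt(2.183406) = 1.4776 for both roots.
Moduli of all roots: 1.4776, 1.4776.
All moduli strictly greater than 1? Yes.
Verdict: Stationary.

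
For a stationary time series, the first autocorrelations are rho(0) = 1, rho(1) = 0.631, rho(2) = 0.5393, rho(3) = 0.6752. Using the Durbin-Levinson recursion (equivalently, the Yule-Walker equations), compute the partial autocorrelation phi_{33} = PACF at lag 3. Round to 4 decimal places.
\phi_{33} = 0.4690

The PACF at lag k is phi_{kk}, the last component of the solution
to the Yule-Walker system G_k phi = r_k where
  (G_k)_{ij} = rho(|i - j|), (r_k)_i = rho(i), i,j = 1..k.
Equivalently, Durbin-Levinson gives phi_{kk} iteratively:
  phi_{11} = rho(1)
  phi_{kk} = [rho(k) - sum_{j=1..k-1} phi_{k-1,j} rho(k-j)]
            / [1 - sum_{j=1..k-1} phi_{k-1,j} rho(j)],
  phi_{k,j} = phi_{k-1,j} - phi_{kk} phi_{k-1,k-j},  j = 1..k-1.
Step k = 1:
  phi_11 = rho(1) = 0.631.
Step k = 2:
  phi_22 = [rho(2) - phi_11 rho(1)] / [1 - phi_11 rho(1)] = [0.5393 - (0.631)(0.631)] / [1 - (0.631)(0.631)]
         = 0.141139 / 0.601839 = 0.234513.
  Update: phi_21 = phi_11 - phi_22 phi_11 = 0.631 - (0.234513)(0.631) = 0.483022.
Step k = 3:
  phi_33 = [rho(3) - phi_21 rho(2) - phi_22 rho(1)] / [1 - phi_21 rho(1) - phi_22 rho(2)]
    numerator   = 0.6752 - (0.483022)(0.5393) - (0.234513)(0.631) = 0.26672841
    denominator = 1 - (0.483022)(0.631) - (0.234513)(0.5393) = 0.56874009
  phi_33 = 0.26672841 / 0.56874009 = 0.469.
Therefore phi_{33} = 0.4690.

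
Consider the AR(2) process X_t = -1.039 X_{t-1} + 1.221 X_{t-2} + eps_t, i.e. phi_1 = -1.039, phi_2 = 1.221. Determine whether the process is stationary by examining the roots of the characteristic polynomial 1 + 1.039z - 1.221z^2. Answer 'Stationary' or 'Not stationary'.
\text{Not stationary}

The AR(p) characteristic polynomial is P(z) = 1 + 1.039z - 1.221z^2.
Stationarity requires all roots to lie outside the unit circle, i.e. |z| > 1 for every root.
Set 1 + (1.039) z + (-1.221) z^2 = 0, i.e. a z^2 + b z + c = 0 with a = -1.221, b = 1.039, c = 1.
Discriminant D = b^2 - 4ac = (1.039)^2 - 4*(-1.221)*1 = 1.079521 - (-4.884) = 5.963521.
D >= 0, so the roots are real: z = (-b +/- sqrt(D)) / (2a) = (-1.039 +/- 2.442032) / (-2.442).
  z_1 = (-1.039 + 2.442032) / (-2.442) = -0.5745,   |z_1| = 0.5745.
  z_2 = (-1.039 - 2.442032) / (-2.442) = 1.4255,   |z_2| = 1.4255.
Moduli of all roots: 0.5745, 1.4255.
All moduli strictly greater than 1? No.
Verdict: Not stationary.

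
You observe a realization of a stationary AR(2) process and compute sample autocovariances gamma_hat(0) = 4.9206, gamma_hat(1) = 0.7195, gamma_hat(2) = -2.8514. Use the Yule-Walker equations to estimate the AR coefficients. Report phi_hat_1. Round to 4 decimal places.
\hat\phi_{1} = 0.2360

The Yule-Walker equations for an AR(p) process read, in matrix form,
  Gamma_p phi = r_p,   with   (Gamma_p)_{ij} = gamma(|i - j|),
                       (r_p)_i = gamma(i),   i,j = 1..p.
Substitute the sample gammas (Toeplitz matrix and right-hand side of size 2):
  Gamma_p = [[4.9206, 0.7195], [0.7195, 4.9206]]
  r_p     = [0.7195, -2.8514]
Written out:
  4.9206 phi_1 + 0.7195 phi_2 = 0.7195
  0.7195 phi_1 + 4.9206 phi_2 = -2.8514
Solve by Cramer's rule:
  det = gamma(0)^2 - gamma(1)^2 = (4.9206)^2 - (0.7195)^2 = 24.21230436 - 0.51768025 = 23.69462411
  phi_hat_1 = [gamma(1) gamma(0) - gamma(1) gamma(2)] / det = [(0.7195)(4.9206) - (0.7195)(-2.8514)] / 23.69462411 = 5.591954 / 23.69462411 = 0.236
  phi_hat_2 = [gamma(0) gamma(2) - gamma(1)^2] / det = [(4.9206)(-2.8514) - (0.7195)^2] / 23.69462411 = -14.54827909 / 23.69462411 = -0.614
So phi_hat = [0.2360, -0.6140].
Therefore phi_hat_1 = 0.2360.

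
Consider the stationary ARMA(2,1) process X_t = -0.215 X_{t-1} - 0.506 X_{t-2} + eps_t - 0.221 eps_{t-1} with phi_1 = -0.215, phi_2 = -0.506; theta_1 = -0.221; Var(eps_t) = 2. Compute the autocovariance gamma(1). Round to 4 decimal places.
\gamma(1) = -0.7291

Multiply the model equation by X_{t-k} and take expectations. With theta_0 = psi_0 = 1 and psi_j the MA(infinity) weights, this gives
  gamma(k) - sum_i phi_i gamma(k-i) = c_k,
  c_k = sigma^2 * sum_{j=k..q} theta_j psi_{j-k}   (c_k = 0 for k > q),
using gamma(-m) = gamma(m).
psi-weights needed (psi_j = theta_j + sum_i phi_i psi_{j-i}):
  psi_1 = theta_1 + phi_1 = -0.221 + (-0.215) = -0.436
Right-hand sides:
  c_0 = sigma^2 (1 + theta_1 psi_1) = 2 * (1 + (-0.221)(-0.436)) = 2 * 1.096356 = 2.192712
  c_1 = sigma^2 theta_1 = 2 * (-0.221) = -0.442
  c_2 = 0
Equations for k = 0, 1, 2 (AR order 2, c_2 = 0):
  (E0) gamma(0) = phi_1 gamma(1) + phi_2 gamma(2) + c_0
  (E1) gamma(1) = phi_1 gamma(0) + phi_2 gamma(1) + c_1
  (E2) gamma(2) = phi_1 gamma(1) + phi_2 gamma(0)
From (E1): gamma(1) = A gamma(0) + B with
  A = phi_1 / (1 - phi_2) = -0.215 / 1.506 = -0.142762,   B = c_1 / (1 - phi_2) = -0.442 / 1.506 = -0.293493.
Insert (E2) into (E0): gamma(0) (1 - phi_2^2) = phi_1 (1 + phi_2) gamma(1) + c_0.
  phi_1 (1 + phi_2) = (-0.215)(0.494) = -0.10621,   1 - phi_2^2 = 0.743964.
Replace gamma(1) by A gamma(0) + B and collect gamma(0):
  gamma(0) [0.743964 - (-0.10621)(-0.142762)] = (-0.10621)(-0.293493) + 2.192712
  gamma(0) * 0.728801 = 2.223884
  gamma(0) = 2.223884 / 0.728801 = 3.051427.
  gamma(1) = A gamma(0) + B = (-0.142762)(3.051427) + (-0.293493) = -0.729121.
Therefore gamma(1) = -0.7291 (to 4 decimal places).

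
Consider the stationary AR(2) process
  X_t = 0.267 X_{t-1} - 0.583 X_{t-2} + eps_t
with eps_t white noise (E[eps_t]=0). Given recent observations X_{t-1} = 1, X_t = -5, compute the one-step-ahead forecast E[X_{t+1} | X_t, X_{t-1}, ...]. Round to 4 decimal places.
E[X_{t+1} \mid \mathcal F_t] = -1.9180

For an AR(p) model X_t = c + sum_i phi_i X_{t-i} + eps_t, the
one-step-ahead conditional mean is
  E[X_{t+1} | X_t, ...] = c + sum_i phi_i X_{t+1-i}.
Substitute known values:
  E[X_{t+1} | ...] = (0.267) * (-5) + (-0.583) * (1)
                   = -1.9180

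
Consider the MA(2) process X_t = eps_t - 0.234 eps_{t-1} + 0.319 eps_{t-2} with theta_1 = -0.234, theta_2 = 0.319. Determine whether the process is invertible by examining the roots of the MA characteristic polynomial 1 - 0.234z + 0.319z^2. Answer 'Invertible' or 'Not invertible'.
\text{Invertible}

The MA(q) characteristic polynomial is P(z) = 1 - 0.234z + 0.319z^2.
Invertibility requires all roots to lie outside the unit circle, i.e. |z| > 1 for every root.
Set 1 + (-0.234) z + (0.319) z^2 = 0, i.e. a z^2 + b z + c = 0 with a = 0.319, b = -0.234, c = 1.
Discriminant D = b^2 - 4ac = (-0.234)^2 - 4*(0.319)*1 = 0.054756 - (1.276) = -1.221244.
D < 0, so the roots are the complex-conjugate pair z = (-b +/- i sqrt(-D)) / (2a) = 0.3668 +/- 1.7321i.
For a conjugate pair |z|^2 = z * conj(z) = (product of roots) = c/a = 1/(0.319) = 3.134796, so |z| = sqrt(3.134796) = 1.7705 for both roots.
Moduli of all roots: 1.7705, 1.7705.
All moduli strictly greater than 1? Yes.
Verdict: Invertible.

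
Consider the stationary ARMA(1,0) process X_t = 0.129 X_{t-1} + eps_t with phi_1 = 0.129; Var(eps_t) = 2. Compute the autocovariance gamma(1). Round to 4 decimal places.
\gamma(1) = 0.2624

Multiply the model equation by X_{t-k} and take expectations. With theta_0 = psi_0 = 1 and psi_j the MA(infinity) weights, this gives
  gamma(k) - sum_i phi_i gamma(k-i) = c_k,
  c_k = sigma^2 * sum_{j=k..q} theta_j psi_{j-k}   (c_k = 0 for k > q),
using gamma(-m) = gamma(m).
Pure AR (q = 0): c_0 = sigma^2 = 2, c_k = 0 for k >= 1.
Equations for k = 0 and k = 1 (AR order 1):
  gamma(0) = phi_1 gamma(1) + c_0
  gamma(1) = phi_1 gamma(0) + c_1
Substituting the second into the first: gamma(0) (1 - phi_1^2) = c_0 + phi_1 c_1, so
  gamma(0) = c_0 / (1 - phi_1^2) = 2 / (1 - (0.129)^2) = 2 / 0.983359 = 2.033845.
  gamma(1) = phi_1 gamma(0) = (0.129)(2.033845) = 0.262366.
Therefore gamma(1) = 0.2624 (to 4 decimal places).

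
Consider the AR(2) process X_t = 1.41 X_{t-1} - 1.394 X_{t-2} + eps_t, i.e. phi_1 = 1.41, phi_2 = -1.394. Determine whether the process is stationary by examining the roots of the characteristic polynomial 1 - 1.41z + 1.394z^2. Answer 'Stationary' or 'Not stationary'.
\text{Not stationary}

The AR(p) characteristic polynomial is P(z) = 1 - 1.41z + 1.394z^2.
Stationarity requires all roots to lie outside the unit circle, i.e. |z| > 1 for every root.
Set 1 + (-1.41) z + (1.394) z^2 = 0, i.e. a z^2 + b z + c = 0 with a = 1.394, b = -1.41, c = 1.
Discriminant D = b^2 - 4ac = (-1.41)^2 - 4*(1.394)*1 = 1.9881 - (5.576) = -3.5879.
D < 0, so the roots are the complex-conjugate pair z = (-b +/- i sqrt(-D)) / (2a) = 0.5057 +/- 0.6794i.
For a conjugate pair |z|^2 = z * conj(z) = (product of roots) = c/a = 1/(1.394) = 0.71736, so |z| = sqrt(0.71736) = 0.847 for both roots.
Moduli of all roots: 0.8470, 0.8470.
All moduli strictly greater than 1? No.
Verdict: Not stationary.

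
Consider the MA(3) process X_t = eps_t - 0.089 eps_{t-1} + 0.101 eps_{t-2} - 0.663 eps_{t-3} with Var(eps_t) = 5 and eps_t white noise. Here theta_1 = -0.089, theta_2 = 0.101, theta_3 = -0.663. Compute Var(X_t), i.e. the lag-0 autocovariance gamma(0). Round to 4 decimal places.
\gamma(0) = 7.2885

For an MA(q) process X_t = eps_t + sum_i theta_i eps_{t-i} with
Var(eps_t) = sigma^2, the variance is
  gamma(0) = sigma^2 * (1 + sum_i theta_i^2).
  sum_i theta_i^2 = (-0.089)^2 + (0.101)^2 + (-0.663)^2 = 0.007921 + 0.010201 + 0.439569 = 0.457691.
  gamma(0) = 5 * (1 + 0.457691) = 5 * 1.457691 = 7.288455, which rounds to 7.2885.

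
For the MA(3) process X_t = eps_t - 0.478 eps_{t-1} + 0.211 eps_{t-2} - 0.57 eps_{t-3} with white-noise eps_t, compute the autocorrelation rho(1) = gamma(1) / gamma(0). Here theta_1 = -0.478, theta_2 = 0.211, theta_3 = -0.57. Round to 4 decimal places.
\rho(1) = -0.4375

For an MA(q) process with theta_0 = 1, the autocovariance is
  gamma(k) = sigma^2 * sum_{i=0..q-k} theta_i * theta_{i+k},
and rho(k) = gamma(k) / gamma(0). Sigma^2 cancels.
  numerator   = (1)*(-0.478) + (-0.478)*(0.211) + (0.211)*(-0.57) = -0.699128.
  denominator = (1)^2 + (-0.478)^2 + (0.211)^2 + (-0.57)^2 = 1.597905.
  rho(1) = -0.699128 / 1.597905 = -0.4375.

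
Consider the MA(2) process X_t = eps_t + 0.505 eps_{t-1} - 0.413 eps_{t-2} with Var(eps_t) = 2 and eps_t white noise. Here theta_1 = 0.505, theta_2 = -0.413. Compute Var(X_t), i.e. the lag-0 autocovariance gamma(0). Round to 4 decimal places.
\gamma(0) = 2.8512

For an MA(q) process X_t = eps_t + sum_i theta_i eps_{t-i} with
Var(eps_t) = sigma^2, the variance is
  gamma(0) = sigma^2 * (1 + sum_i theta_i^2).
  sum_i theta_i^2 = (0.505)^2 + (-0.413)^2 = 0.255025 + 0.170569 = 0.425594.
  gamma(0) = 2 * (1 + 0.425594) = 2 * 1.425594 = 2.851188, which rounds to 2.8512.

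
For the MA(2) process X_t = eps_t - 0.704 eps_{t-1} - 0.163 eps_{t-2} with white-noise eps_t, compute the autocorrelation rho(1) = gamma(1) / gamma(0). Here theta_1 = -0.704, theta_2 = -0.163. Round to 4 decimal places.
\rho(1) = -0.3871

For an MA(q) process with theta_0 = 1, the autocovariance is
  gamma(k) = sigma^2 * sum_{i=0..q-k} theta_i * theta_{i+k},
and rho(k) = gamma(k) / gamma(0). Sigma^2 cancels.
  numerator   = (1)*(-0.704) + (-0.704)*(-0.163) = -0.589248.
  denominator = (1)^2 + (-0.704)^2 + (-0.163)^2 = 1.522185.
  rho(1) = -0.589248 / 1.522185 = -0.3871.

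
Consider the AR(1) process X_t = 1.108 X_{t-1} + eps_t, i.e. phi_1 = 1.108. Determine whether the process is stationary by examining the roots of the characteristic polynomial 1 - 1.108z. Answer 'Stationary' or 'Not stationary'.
\text{Not stationary}

The AR(p) characteristic polynomial is P(z) = 1 - 1.108z.
Stationarity requires all roots to lie outside the unit circle, i.e. |z| > 1 for every root.
This is linear in z: 1 + (-1.108) z = 0  =>  z = -1/(-1.108) = 0.902527,  |z| = 0.902527.
Moduli of all roots: 0.9025.
All moduli strictly greater than 1? No.
Verdict: Not stationary.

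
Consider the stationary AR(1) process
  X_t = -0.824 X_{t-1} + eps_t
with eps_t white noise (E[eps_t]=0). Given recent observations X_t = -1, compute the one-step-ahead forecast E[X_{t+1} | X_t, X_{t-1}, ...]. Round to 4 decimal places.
E[X_{t+1} \mid \mathcal F_t] = 0.8240

For an AR(p) model X_t = c + sum_i phi_i X_{t-i} + eps_t, the
one-step-ahead conditional mean is
  E[X_{t+1} | X_t, ...] = c + sum_i phi_i X_{t+1-i}.
Substitute known values:
  E[X_{t+1} | ...] = (-0.824) * (-1)
                   = 0.8240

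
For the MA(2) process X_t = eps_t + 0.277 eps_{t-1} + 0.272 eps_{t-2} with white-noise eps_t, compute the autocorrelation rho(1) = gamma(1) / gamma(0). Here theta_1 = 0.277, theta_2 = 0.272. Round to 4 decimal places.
\rho(1) = 0.3062

For an MA(q) process with theta_0 = 1, the autocovariance is
  gamma(k) = sigma^2 * sum_{i=0..q-k} theta_i * theta_{i+k},
and rho(k) = gamma(k) / gamma(0). Sigma^2 cancels.
  numerator   = (1)*(0.277) + (0.277)*(0.272) = 0.352344.
  denominator = (1)^2 + (0.277)^2 + (0.272)^2 = 1.150713.
  rho(1) = 0.352344 / 1.150713 = 0.3062.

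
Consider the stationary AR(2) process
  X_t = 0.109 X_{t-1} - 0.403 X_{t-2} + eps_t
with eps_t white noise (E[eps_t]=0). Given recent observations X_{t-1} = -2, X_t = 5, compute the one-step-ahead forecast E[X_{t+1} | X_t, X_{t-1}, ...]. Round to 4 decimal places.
E[X_{t+1} \mid \mathcal F_t] = 1.3510

For an AR(p) model X_t = c + sum_i phi_i X_{t-i} + eps_t, the
one-step-ahead conditional mean is
  E[X_{t+1} | X_t, ...] = c + sum_i phi_i X_{t+1-i}.
Substitute known values:
  E[X_{t+1} | ...] = (0.109) * (5) + (-0.403) * (-2)
                   = 1.3510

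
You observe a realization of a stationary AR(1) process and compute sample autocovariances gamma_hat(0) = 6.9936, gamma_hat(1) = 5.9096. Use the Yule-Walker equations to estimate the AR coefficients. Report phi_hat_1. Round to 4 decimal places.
\hat\phi_{1} = 0.8450

The Yule-Walker equations for an AR(p) process read, in matrix form,
  Gamma_p phi = r_p,   with   (Gamma_p)_{ij} = gamma(|i - j|),
                       (r_p)_i = gamma(i),   i,j = 1..p.
Substitute the sample gammas (Toeplitz matrix and right-hand side of size 1):
  Gamma_p = [[6.9936]]
  r_p     = [5.9096]
With p = 1 this is the single equation gamma(0) phi_1 = gamma(1):
  phi_hat_1 = gamma(1) / gamma(0) = 5.9096 / 6.9936 = 0.8450.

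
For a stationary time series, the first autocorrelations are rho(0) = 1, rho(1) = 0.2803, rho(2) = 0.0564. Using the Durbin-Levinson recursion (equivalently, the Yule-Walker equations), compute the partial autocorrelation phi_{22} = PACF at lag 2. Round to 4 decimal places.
\phi_{22} = -0.0241

The PACF at lag k is phi_{kk}, the last component of the solution
to the Yule-Walker system G_k phi = r_k where
  (G_k)_{ij} = rho(|i - j|), (r_k)_i = rho(i), i,j = 1..k.
Equivalently, Durbin-Levinson gives phi_{kk} iteratively:
  phi_{11} = rho(1)
  phi_{kk} = [rho(k) - sum_{j=1..k-1} phi_{k-1,j} rho(k-j)]
            / [1 - sum_{j=1..k-1} phi_{k-1,j} rho(j)],
  phi_{k,j} = phi_{k-1,j} - phi_{kk} phi_{k-1,k-j},  j = 1..k-1.
Step k = 1:
  phi_11 = rho(1) = 0.2803.
Step k = 2:
  phi_22 = [rho(2) - phi_11 rho(1)] / [1 - phi_11 rho(1)] = [0.0564 - (0.2803)(0.2803)] / [1 - (0.2803)(0.2803)]
         = -0.02216809 / 0.92143191 = -0.0241.
Therefore phi_{22} = -0.0241.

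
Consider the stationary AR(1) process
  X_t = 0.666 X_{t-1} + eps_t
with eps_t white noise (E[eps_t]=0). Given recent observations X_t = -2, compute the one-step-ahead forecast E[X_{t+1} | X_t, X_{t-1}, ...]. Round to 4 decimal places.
E[X_{t+1} \mid \mathcal F_t] = -1.3320

For an AR(p) model X_t = c + sum_i phi_i X_{t-i} + eps_t, the
one-step-ahead conditional mean is
  E[X_{t+1} | X_t, ...] = c + sum_i phi_i X_{t+1-i}.
Substitute known values:
  E[X_{t+1} | ...] = (0.666) * (-2)
                   = -1.3320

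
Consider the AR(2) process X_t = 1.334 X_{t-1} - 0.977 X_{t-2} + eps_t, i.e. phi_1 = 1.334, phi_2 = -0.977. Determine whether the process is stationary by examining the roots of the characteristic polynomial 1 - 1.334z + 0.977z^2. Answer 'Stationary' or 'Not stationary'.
\text{Stationary}

The AR(p) characteristic polynomial is P(z) = 1 - 1.334z + 0.977z^2.
Stationarity requires all roots to lie outside the unit circle, i.e. |z| > 1 for every root.
Set 1 + (-1.334) z + (0.977) z^2 = 0, i.e. a z^2 + b z + c = 0 with a = 0.977, b = -1.334, c = 1.
Discriminant D = b^2 - 4ac = (-1.334)^2 - 4*(0.977)*1 = 1.779556 - (3.908) = -2.128444.
D < 0, so the roots are the complex-conjugate pair z = (-b +/- i sqrt(-D)) / (2a) = 0.6827 +/- 0.7466i.
For a conjugate pair |z|^2 = z * conj(z) = (product of roots) = c/a = 1/(0.977) = 1.023541, so |z| = sqrt(1.023541) = 1.0117 for both roots.
Moduli of all roots: 1.0117, 1.0117.
All moduli strictly greater than 1? Yes.
Verdict: Stationary.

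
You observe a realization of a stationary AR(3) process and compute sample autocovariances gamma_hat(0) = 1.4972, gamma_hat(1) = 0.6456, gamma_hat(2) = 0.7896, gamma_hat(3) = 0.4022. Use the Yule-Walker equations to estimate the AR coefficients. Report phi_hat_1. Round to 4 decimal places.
\hat\phi_{1} = 0.2780

The Yule-Walker equations for an AR(p) process read, in matrix form,
  Gamma_p phi = r_p,   with   (Gamma_p)_{ij} = gamma(|i - j|),
                       (r_p)_i = gamma(i),   i,j = 1..p.
Substitute the sample gammas (Toeplitz matrix and right-hand side of size 3):
  Gamma_p = [[1.4972, 0.6456, 0.7896], [0.6456, 1.4972, 0.6456], [0.7896, 0.6456, 1.4972]]
  r_p     = [0.6456, 0.7896, 0.4022]
Written out (R1..R3):
  (R1) 1.4972 phi_1 + 0.6456 phi_2 + 0.7896 phi_3 = 0.6456
  (R2) 0.6456 phi_1 + 1.4972 phi_2 + 0.6456 phi_3 = 0.7896
  (R3) 0.7896 phi_1 + 0.6456 phi_2 + 1.4972 phi_3 = 0.4022
Gaussian elimination:
  R2 <- R2 - (0.6456/1.4972) R1 = R2 - (0.431205) R1:  1.218814 phi_2 + 0.305121 phi_3 = 0.511214
  R3 <- R3 - (0.7896/1.4972) R1 = R3 - (0.527384) R1:  0.305121 phi_2 + 1.080777 phi_3 = 0.061721
  R3 <- R3 - (0.305121/1.218814) R2 = R3 - (0.250342) R2:  1.004393 phi_3 = -0.066258
Back-substitution:
  phi_hat_3 = -0.066258 / 1.004393 = -0.065968
  phi_hat_2 = (0.511214 - (0.305121)(-0.065968)) / 1.218814 = 0.43595
  phi_hat_1 = (0.6456 - (0.6456)(0.43595) - (0.7896)(-0.065968)) / 1.4972 = 0.278012
So phi_hat = [0.2780, 0.4360, -0.0660].
Therefore phi_hat_1 = 0.2780.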